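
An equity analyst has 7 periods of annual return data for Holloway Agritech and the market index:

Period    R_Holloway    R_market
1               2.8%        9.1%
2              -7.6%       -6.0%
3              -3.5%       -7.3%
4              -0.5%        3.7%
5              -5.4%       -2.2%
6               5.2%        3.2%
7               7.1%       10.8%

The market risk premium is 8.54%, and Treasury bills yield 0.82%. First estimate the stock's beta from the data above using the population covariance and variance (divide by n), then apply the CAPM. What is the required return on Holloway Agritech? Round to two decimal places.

6.61%

Mean R_i = (2.8 − 7.6 − 3.5 − 0.5 − 5.4 + 5.2 + 7.1) / 7 = -0.2714%
Mean R_m = (9.1 − 6.0 − 7.3 + 3.7 − 2.2 + 3.2 + 10.8) / 7 = 1.6143%
Σ(R_i − R̄_i)(R_m − R̄_m) = 203.0471  ⇒  Cov = 203.0471 / 7 = 29.0067
Σ(R_m − R̄_m)² = 299.2686  ⇒  Var(R_m) = 299.2686 / 7 = 42.7527
β = Cov / Var(R_m) = 29.0067 / 42.7527 = 0.6785
E(R) = R_f + β × MRP = 0.82% + 0.6785 × 8.54% = 6.61%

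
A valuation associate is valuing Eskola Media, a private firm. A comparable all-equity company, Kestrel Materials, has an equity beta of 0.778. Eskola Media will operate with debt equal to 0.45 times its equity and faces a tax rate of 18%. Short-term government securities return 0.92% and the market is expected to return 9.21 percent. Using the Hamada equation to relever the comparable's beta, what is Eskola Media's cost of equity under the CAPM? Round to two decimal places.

β_L = β_U × [1 + (1 − t)(D/E)] = 0.778 × [1 + (1 − 0.18) × 0.45]
    = 0.778 × [1 + 0.82 × 0.45] = 0.778 × 1.3690 = 1.0651
MRP = 9.21% − 0.92% = 8.29%
E(R) = R_f + β_L × MRP = 0.92% + 1.0651 × 8.29% = 9.75%

9.75%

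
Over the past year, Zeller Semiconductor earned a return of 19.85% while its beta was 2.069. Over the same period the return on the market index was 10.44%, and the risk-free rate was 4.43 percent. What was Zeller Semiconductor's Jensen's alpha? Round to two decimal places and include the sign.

Market excess return = 10.44% − 4.43% = 6.01%
CAPM benchmark = R_f + β(R_m − R_f) = 4.43% + 2.069 × 6.01% = 16.86469%
α = actual − benchmark = 19.85% − 16.86469% = +2.99%

+2.99%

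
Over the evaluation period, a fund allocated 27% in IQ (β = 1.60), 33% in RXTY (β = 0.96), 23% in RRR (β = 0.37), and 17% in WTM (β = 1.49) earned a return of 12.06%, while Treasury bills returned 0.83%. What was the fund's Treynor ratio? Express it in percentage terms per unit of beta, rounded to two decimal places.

β_P = 0.27×1.60 + 0.33×0.96 + 0.23×0.37 + 0.17×1.49 = 1.0872
Treynor = (R_P − R_f) / β_P = (12.06% − 0.83%) / 1.0872 = 11.23% / 1.0872 = 10.33%

10.33%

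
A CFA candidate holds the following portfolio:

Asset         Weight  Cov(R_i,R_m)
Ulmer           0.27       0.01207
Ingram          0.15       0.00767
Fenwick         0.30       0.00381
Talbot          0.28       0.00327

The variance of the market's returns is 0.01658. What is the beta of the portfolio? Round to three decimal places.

0.390

β_Ulmer = 0.01207 / 0.01658 = 0.7280
β_Ingram = 0.00767 / 0.01658 = 0.4626
β_Fenwick = 0.00381 / 0.01658 = 0.2298
β_Talbot = 0.00327 / 0.01658 = 0.1972
β_P = Σ w_i β_i = 0.27×0.7280 + 0.15×0.4626 + 0.30×0.2298 + 0.28×0.1972 = 0.3901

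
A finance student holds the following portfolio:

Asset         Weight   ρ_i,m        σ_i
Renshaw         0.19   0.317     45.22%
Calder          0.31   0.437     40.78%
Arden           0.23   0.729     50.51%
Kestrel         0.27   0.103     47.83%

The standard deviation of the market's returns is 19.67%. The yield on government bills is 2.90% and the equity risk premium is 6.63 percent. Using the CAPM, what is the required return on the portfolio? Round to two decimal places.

β_Renshaw = 0.317 × 45.22% / 19.67% = 0.7288
β_Calder = 0.437 × 40.78% / 19.67% = 0.9060
β_Arden = 0.729 × 50.51% / 19.67% = 1.8720
β_Kestrel = 0.103 × 47.83% / 19.67% = 0.2505
β_P = Σ w_i β_i = 0.19×0.7288 + 0.31×0.9060 + 0.23×1.8720 + 0.27×0.2505 = 0.9175
E(R_P) = R_f + β_P × MRP = 2.90% + 0.9175 × 6.63% = 8.98%

8.98%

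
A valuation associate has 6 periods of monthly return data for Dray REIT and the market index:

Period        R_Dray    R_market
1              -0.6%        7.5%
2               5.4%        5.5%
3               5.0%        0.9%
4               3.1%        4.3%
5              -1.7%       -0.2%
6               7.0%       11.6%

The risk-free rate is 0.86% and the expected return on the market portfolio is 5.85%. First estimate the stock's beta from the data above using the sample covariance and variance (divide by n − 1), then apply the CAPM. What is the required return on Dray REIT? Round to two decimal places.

Mean R_i = (-0.6 + 5.4 + 5.0 + 3.1 − 1.7 + 7.0) / 6 = 3.0333%
Mean R_m = (7.5 + 5.5 + 0.9 + 4.3 − 0.2 + 11.6) / 6 = 4.9333%
Σ(R_i − R̄_i)(R_m − R̄_m) = 34.7833  ⇒  Cov = 34.7833 / 5 = 6.9567
Σ(R_m − R̄_m)² = 94.3733  ⇒  Var(R_m) = 94.3733 / 5 = 18.8747
β = Cov / Var(R_m) = 6.9567 / 18.8747 = 0.3686
MRP = 5.85% − 0.86% = 4.99%
E(R) = R_f + β × MRP = 0.86% + 0.3686 × 4.99% = 2.70%

2.70%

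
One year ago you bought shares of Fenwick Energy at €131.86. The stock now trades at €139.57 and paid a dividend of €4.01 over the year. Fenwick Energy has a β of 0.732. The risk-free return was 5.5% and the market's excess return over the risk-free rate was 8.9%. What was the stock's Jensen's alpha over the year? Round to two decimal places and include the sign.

Realised HPR = (P1 + D1 − P0) / P0 = (139.57 + 4.01 − 131.86) / 131.86 = 11.72 / 131.86 = 8.8882%
CAPM required = R_f + β·MRP = 5.5% + 0.732 × 8.9% = 12.0148%
α = realised − required = 8.8882% − 12.0148% = -3.13%

-3.13%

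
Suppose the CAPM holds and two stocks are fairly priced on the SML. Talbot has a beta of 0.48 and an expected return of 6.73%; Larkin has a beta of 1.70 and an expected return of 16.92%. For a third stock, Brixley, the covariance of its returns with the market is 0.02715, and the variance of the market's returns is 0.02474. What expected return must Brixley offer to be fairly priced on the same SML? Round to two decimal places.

11.89%

MRP = (16.92% − 6.73%) / (1.70 − 0.48) = 8.3525%
R_f = 6.73% − 0.48 × 8.3525% = 2.7208%
β_Brixley = Cov / Var(R_m) = 0.02715 / 0.02474 = 1.0974
E(R_Brixley) = R_f + β × MRP = 2.7208% + 1.0974 × 8.3525% = 11.89%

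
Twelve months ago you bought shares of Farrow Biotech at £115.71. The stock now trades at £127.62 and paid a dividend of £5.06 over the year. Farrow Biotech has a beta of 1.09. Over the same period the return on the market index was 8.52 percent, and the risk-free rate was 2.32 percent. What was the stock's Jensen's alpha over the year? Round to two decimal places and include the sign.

Realised HPR = (P1 + D1 − P0) / P0 = (127.62 + 5.06 − 115.71) / 115.71 = 16.97 / 115.71 = 14.6660%
MRP = 8.52% − 2.32% = 6.20%
CAPM required = R_f + β·MRP = 2.32% + 1.09 × 6.20% = 9.0780%
α = realised − required = 14.6660% − 9.0780% = +5.59%

+5.59%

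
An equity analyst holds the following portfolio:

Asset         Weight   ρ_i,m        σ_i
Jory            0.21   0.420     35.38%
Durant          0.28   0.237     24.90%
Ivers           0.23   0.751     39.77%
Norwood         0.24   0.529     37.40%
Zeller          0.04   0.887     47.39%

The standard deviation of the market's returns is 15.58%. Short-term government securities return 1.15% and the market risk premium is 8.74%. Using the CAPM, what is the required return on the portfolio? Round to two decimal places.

β_Jory = 0.420 × 35.38% / 15.58% = 0.9538
β_Durant = 0.237 × 24.90% / 15.58% = 0.3788
β_Ivers = 0.751 × 39.77% / 15.58% = 1.9170
β_Norwood = 0.529 × 37.40% / 15.58% = 1.2699
β_Zeller = 0.887 × 47.39% / 15.58% = 2.6980
β_P = Σ w_i β_i = 0.21×0.9538 + 0.28×0.3788 + 0.23×1.9170 + 0.24×1.2699 + 0.04×2.6980 = 1.1600
E(R_P) = R_f + β_P × MRP = 1.15% + 1.1600 × 8.74% = 11.29%

11.29%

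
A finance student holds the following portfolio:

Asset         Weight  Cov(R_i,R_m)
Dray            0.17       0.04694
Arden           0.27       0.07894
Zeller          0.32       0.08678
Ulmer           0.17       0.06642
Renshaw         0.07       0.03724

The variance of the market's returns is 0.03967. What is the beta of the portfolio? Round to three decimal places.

1.789

β_Dray = 0.04694 / 0.03967 = 1.1833
β_Arden = 0.07894 / 0.03967 = 1.9899
β_Zeller = 0.08678 / 0.03967 = 2.1875
β_Ulmer = 0.06642 / 0.03967 = 1.6743
β_Renshaw = 0.03724 / 0.03967 = 0.9387
β_P = Σ w_i β_i = 0.17×1.1833 + 0.27×1.9899 + 0.32×2.1875 + 0.17×1.6743 + 0.07×0.9387 = 1.7888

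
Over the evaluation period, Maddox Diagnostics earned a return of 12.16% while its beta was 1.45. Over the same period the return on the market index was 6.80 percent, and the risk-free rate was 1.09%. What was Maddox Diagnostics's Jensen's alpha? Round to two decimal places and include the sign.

Market excess return = 6.80% − 1.09% = 5.71%
CAPM benchmark = R_f + β(R_m − R_f) = 1.09% + 1.45 × 5.71% = 9.3695%
α = actual − benchmark = 12.16% − 9.3695% = +2.79%

+2.79%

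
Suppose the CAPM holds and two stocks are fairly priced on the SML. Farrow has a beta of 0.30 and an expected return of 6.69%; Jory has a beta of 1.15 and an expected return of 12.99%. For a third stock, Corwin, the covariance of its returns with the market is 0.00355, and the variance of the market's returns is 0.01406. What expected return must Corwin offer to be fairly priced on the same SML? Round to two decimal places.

6.34%

MRP = (12.99% − 6.69%) / (1.15 − 0.30) = 7.4118%
R_f = 6.69% − 0.30 × 7.4118% = 4.4665%
β_Corwin = Cov / Var(R_m) = 0.00355 / 0.01406 = 0.2525
E(R_Corwin) = R_f + β × MRP = 4.4665% + 0.2525 × 7.4118% = 6.34%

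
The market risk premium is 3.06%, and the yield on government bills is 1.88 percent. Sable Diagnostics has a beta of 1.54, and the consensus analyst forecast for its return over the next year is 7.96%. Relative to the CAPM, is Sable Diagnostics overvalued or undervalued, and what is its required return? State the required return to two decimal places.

Undervalued; required return 6.59%

Required return = R_f + β·MRP = 1.88% + 1.54 × 3.06% = 6.59%
Forecast 7.96% > required 6.59% → the stock plots above the SML → undervalued.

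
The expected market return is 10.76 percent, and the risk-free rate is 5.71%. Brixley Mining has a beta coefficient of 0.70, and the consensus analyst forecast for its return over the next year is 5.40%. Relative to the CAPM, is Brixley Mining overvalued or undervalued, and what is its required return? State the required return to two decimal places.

MRP = 10.76% − 5.71% = 5.05%
Required return = R_f + β·MRP = 5.71% + 0.70 × 5.05% = 9.25%
Forecast 5.40% < required 9.25% → the stock plots below the SML → overvalued.

Overvalued; required return 9.25%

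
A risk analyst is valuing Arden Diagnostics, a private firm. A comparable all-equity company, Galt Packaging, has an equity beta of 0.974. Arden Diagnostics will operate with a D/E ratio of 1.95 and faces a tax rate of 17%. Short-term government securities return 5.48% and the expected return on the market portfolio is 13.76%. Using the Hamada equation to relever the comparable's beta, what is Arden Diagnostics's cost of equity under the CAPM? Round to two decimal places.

26.60%

β_L = β_U × [1 + (1 − t)(D/E)] = 0.974 × [1 + (1 − 0.17) × 1.95]
    = 0.974 × [1 + 0.83 × 1.95] = 0.974 × 2.6185 = 2.5504
MRP = 13.76% − 5.48% = 8.28%
E(R) = R_f + β_L × MRP = 5.48% + 2.5504 × 8.28% = 26.60%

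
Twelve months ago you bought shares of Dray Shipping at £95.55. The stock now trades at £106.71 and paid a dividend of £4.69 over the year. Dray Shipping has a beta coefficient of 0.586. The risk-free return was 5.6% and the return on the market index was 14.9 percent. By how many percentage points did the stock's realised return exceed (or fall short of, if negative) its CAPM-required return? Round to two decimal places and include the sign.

Realised HPR = (P1 + D1 − P0) / P0 = (106.71 + 4.69 − 95.55) / 95.55 = 15.85 / 95.55 = 16.5882%
MRP = 14.9% − 5.6% = 9.30%
CAPM required = R_f + β·MRP = 5.6% + 0.586 × 9.3% = 11.0498%
α = realised − required = 16.5882% − 11.0498% = +5.54%

+5.54%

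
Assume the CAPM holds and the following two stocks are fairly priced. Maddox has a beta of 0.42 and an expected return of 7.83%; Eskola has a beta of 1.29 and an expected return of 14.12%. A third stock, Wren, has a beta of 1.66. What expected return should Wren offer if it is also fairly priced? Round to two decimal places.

16.80%

MRP (SML slope) = (14.12% − 7.83%) / (1.29 − 0.42) = 6.29% / 0.87 = 7.2299%
R_f (intercept) = 7.83% − 0.42 × 7.2299% = 4.7934%
E(R_Wren) = R_f + β × MRP = 4.7934% + 1.66 × 7.2299% = 16.80%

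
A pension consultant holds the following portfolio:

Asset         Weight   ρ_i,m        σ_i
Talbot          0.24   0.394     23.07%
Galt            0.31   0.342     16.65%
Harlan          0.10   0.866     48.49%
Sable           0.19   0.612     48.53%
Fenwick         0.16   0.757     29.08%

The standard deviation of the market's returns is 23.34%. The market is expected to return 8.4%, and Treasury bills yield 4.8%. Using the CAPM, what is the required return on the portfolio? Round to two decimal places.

7.47%

β_Talbot = 0.394 × 23.07% / 23.34% = 0.3894
β_Galt = 0.342 × 16.65% / 23.34% = 0.2440
β_Harlan = 0.866 × 48.49% / 23.34% = 1.7992
β_Sable = 0.612 × 48.53% / 23.34% = 1.2725
β_Fenwick = 0.757 × 29.08% / 23.34% = 0.9432
β_P = Σ w_i β_i = 0.24×0.3894 + 0.31×0.2440 + 0.10×1.7992 + 0.19×1.2725 + 0.16×0.9432 = 0.7417
MRP = 8.4% − 4.8% = 3.60%
E(R_P) = R_f + β_P × MRP = 4.8% + 0.7417 × 3.6% = 7.47%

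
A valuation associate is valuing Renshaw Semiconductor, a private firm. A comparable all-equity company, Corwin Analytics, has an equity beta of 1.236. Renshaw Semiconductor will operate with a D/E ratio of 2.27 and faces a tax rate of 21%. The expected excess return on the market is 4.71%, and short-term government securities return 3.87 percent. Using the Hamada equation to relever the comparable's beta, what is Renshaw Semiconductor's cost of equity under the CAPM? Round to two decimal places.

β_L = β_U × [1 + (1 − t)(D/E)] = 1.236 × [1 + (1 − 0.21) × 2.27]
    = 1.236 × [1 + 0.79 × 2.27] = 1.236 × 2.7933 = 3.4525
E(R) = R_f + β_L × MRP = 3.87% + 3.4525 × 4.71% = 20.13%

20.13%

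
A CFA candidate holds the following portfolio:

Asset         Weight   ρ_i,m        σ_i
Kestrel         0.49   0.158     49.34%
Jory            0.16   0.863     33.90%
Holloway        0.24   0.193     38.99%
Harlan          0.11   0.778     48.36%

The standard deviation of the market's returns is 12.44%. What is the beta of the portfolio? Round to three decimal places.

1.161

β_Kestrel = 0.158 × 49.34% / 12.44% = 0.6267
β_Jory = 0.863 × 33.90% / 12.44% = 2.3517
β_Holloway = 0.193 × 38.99% / 12.44% = 0.6049
β_Harlan = 0.778 × 48.36% / 12.44% = 3.0244
β_P = Σ w_i β_i = 0.49×0.6267 + 0.16×2.3517 + 0.24×0.6049 + 0.11×3.0244 = 1.1612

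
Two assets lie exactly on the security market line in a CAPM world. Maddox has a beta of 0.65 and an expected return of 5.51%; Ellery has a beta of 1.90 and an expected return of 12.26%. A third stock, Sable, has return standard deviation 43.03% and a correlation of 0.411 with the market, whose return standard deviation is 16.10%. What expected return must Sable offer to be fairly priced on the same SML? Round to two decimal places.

7.93%

MRP = (12.26% − 5.51%) / (1.90 − 0.65) = 5.4000%
R_f = 5.51% − 0.65 × 5.4000% = 2.0000%
β_Sable = ρ·σ_i/σ_m = 0.411 × 43.03 / 16.10 = 1.0985
E(R_Sable) = R_f + β × MRP = 2.0000% + 1.0985 × 5.4000% = 7.93%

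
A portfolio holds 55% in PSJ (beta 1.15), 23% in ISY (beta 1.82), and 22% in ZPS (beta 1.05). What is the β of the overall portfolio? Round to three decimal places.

β_P = Σ w_i β_i = 0.55×1.15 + 0.23×1.82 + 0.22×1.05 = 1.2821

1.282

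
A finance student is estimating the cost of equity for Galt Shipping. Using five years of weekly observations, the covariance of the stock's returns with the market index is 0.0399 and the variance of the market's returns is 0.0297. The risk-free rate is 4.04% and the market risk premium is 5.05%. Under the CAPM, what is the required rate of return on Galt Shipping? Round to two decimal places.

β = Cov(R_i, R_m) / Var(R_m) = 0.0399 / 0.0297 = 1.3434
E(R) = R_f + β × MRP = 4.04% + 1.3434 × 5.05% = 10.82%

10.82%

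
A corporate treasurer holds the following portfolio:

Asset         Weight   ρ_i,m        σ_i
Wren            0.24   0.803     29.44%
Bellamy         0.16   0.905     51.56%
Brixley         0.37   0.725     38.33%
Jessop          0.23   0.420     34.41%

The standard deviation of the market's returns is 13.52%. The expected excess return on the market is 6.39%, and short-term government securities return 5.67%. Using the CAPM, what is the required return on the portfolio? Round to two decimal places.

β_Wren = 0.803 × 29.44% / 13.52% = 1.7485
β_Bellamy = 0.905 × 51.56% / 13.52% = 3.4513
β_Brixley = 0.725 × 38.33% / 13.52% = 2.0554
β_Jessop = 0.420 × 34.41% / 13.52% = 1.0689
β_P = Σ w_i β_i = 0.24×1.7485 + 0.16×3.4513 + 0.37×2.0554 + 0.23×1.0689 = 1.9782
E(R_P) = R_f + β_P × MRP = 5.67% + 1.9782 × 6.39% = 18.31%

18.31%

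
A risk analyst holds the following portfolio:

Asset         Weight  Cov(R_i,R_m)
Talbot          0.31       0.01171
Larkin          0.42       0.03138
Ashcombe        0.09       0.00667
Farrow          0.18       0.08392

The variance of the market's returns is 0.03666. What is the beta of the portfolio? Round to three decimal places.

0.887

β_Talbot = 0.01171 / 0.03666 = 0.3194
β_Larkin = 0.03138 / 0.03666 = 0.8560
β_Ashcombe = 0.00667 / 0.03666 = 0.1819
β_Farrow = 0.08392 / 0.03666 = 2.2891
β_P = Σ w_i β_i = 0.31×0.3194 + 0.42×0.8560 + 0.09×0.1819 + 0.18×2.2891 = 0.8869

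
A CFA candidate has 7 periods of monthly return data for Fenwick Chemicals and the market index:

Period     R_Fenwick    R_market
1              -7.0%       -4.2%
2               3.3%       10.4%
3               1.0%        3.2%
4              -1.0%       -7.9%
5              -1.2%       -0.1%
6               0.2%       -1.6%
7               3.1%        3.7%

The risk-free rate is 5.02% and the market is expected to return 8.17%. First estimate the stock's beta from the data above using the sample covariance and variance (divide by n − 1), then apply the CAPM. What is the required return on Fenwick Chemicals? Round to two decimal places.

6.31%

Mean R_i = (-7.0 + 3.3 + 1.0 − 1.0 − 1.2 + 0.2 + 3.1) / 7 = -0.2286%
Mean R_m = (-4.2 + 10.4 + 3.2 − 7.9 − 0.1 − 1.6 + 3.7) / 7 = 0.5000%
Σ(R_i − R̄_i)(R_m − R̄_m) = 86.8900  ⇒  Cov = 86.8900 / 6 = 14.4817
Σ(R_m − R̄_m)² = 212.9600  ⇒  Var(R_m) = 212.9600 / 6 = 35.4933
β = Cov / Var(R_m) = 14.4817 / 35.4933 = 0.4080
MRP = 8.17% − 5.02% = 3.15%
E(R) = R_f + β × MRP = 5.02% + 0.4080 × 3.15% = 6.31%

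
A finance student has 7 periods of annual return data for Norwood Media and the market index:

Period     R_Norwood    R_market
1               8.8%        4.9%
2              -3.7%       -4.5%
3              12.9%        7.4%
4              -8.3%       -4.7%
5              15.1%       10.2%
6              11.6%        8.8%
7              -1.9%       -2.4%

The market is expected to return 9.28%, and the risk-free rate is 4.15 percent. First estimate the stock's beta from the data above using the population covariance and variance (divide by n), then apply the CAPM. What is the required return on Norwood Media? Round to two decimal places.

11.41%

Mean R_i = (8.8 − 3.7 + 12.9 − 8.3 + 15.1 + 11.6 − 1.9) / 7 = 4.9286%
Mean R_m = (4.9 − 4.5 + 7.4 − 4.7 + 10.2 + 8.8 − 2.4) / 7 = 2.8143%
Σ(R_i − R̄_i)(R_m − R̄_m) = 357.8071  ⇒  Cov = 357.8071 / 7 = 51.1153
Σ(R_m − R̄_m)² = 252.9086  ⇒  Var(R_m) = 252.9086 / 7 = 36.1298
β = Cov / Var(R_m) = 51.1153 / 36.1298 = 1.4148
MRP = 9.28% − 4.15% = 5.13%
E(R) = R_f + β × MRP = 4.15% + 1.4148 × 5.13% = 11.41%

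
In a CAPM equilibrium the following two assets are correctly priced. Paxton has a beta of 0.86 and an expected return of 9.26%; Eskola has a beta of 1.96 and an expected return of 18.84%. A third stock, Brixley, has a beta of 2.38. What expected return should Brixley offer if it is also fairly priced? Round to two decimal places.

MRP (SML slope) = (18.84% − 9.26%) / (1.96 − 0.86) = 9.58% / 1.10 = 8.7091%
R_f (intercept) = 9.26% − 0.86 × 8.7091% = 1.7702%
E(R_Brixley) = R_f + β × MRP = 1.7702% + 2.38 × 8.7091% = 22.50%

22.50%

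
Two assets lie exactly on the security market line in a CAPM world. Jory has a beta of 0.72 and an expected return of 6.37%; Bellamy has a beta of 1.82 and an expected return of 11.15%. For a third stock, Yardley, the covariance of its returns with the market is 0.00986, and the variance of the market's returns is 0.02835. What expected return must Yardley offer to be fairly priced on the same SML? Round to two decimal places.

4.75%

MRP = (11.15% − 6.37%) / (1.82 − 0.72) = 4.3455%
R_f = 6.37% − 0.72 × 4.3455% = 3.2412%
β_Yardley = Cov / Var(R_m) = 0.00986 / 0.02835 = 0.3478
E(R_Yardley) = R_f + β × MRP = 3.2412% + 0.3478 × 4.3455% = 4.75%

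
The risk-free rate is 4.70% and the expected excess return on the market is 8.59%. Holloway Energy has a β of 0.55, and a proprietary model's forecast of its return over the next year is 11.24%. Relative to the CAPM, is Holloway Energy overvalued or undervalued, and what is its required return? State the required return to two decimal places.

Required return = R_f + β·MRP = 4.70% + 0.55 × 8.59% = 9.42%
Forecast 11.24% > required 9.42% → the stock plots above the SML → undervalued.

Undervalued; required return 9.42%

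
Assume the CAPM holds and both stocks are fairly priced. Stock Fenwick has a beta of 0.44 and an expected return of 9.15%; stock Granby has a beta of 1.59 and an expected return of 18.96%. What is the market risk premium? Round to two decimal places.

Both satisfy E(R) = R_f + β·MRP, so the slope of the SML is
MRP = (18.96% − 9.15%) / (1.59 − 0.44) = 9.81% / 1.15 = 8.5304%

8.53%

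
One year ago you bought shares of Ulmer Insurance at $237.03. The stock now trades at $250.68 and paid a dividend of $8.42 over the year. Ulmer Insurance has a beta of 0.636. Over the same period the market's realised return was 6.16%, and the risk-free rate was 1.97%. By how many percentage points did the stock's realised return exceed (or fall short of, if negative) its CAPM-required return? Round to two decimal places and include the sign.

Realised HPR = (P1 + D1 − P0) / P0 = (250.68 + 8.42 − 237.03) / 237.03 = 22.07 / 237.03 = 9.3111%
MRP = 6.16% − 1.97% = 4.19%
CAPM required = R_f + β·MRP = 1.97% + 0.636 × 4.19% = 4.63484%
α = realised − required = 9.3111% − 4.63484% = +4.68%

+4.68%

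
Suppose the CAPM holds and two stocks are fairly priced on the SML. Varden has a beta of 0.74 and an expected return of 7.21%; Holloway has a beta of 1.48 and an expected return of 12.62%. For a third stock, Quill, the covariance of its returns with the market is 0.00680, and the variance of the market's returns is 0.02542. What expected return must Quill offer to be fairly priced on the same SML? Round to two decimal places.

MRP = (12.62% − 7.21%) / (1.48 − 0.74) = 7.3108%
R_f = 7.21% − 0.74 × 7.3108% = 1.8000%
β_Quill = Cov / Var(R_m) = 0.00680 / 0.02542 = 0.2675
E(R_Quill) = R_f + β × MRP = 1.8000% + 0.2675 × 7.3108% = 3.76%

3.76%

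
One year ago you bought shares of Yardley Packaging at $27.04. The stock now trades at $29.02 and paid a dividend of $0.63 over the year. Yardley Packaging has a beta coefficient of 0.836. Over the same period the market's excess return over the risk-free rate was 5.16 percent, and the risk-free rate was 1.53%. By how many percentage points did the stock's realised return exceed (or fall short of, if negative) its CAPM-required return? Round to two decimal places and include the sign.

Realised HPR = (P1 + D1 − P0) / P0 = (29.02 + 0.63 − 27.04) / 27.04 = 2.61 / 27.04 = 9.6524%
CAPM required = R_f + β·MRP = 1.53% + 0.836 × 5.16% = 5.84376%
α = realised − required = 9.6524% − 5.84376% = +3.81%

+3.81%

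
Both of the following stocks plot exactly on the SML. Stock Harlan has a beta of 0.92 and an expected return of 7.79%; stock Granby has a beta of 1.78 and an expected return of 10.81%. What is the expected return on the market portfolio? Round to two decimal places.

Both satisfy E(R) = R_f + β·MRP, so the slope of the SML is
MRP = (10.81% − 7.79%) / (1.78 − 0.92) = 3.02% / 0.86 = 3.5116%
R_f = E(R_Harlan) − β_Harlan·MRP = 7.79% − 0.92 × 3.5116% = 4.5593%
E(R_m) = R_f + MRP = 4.5593% + 3.5116% = 8.07%

8.07%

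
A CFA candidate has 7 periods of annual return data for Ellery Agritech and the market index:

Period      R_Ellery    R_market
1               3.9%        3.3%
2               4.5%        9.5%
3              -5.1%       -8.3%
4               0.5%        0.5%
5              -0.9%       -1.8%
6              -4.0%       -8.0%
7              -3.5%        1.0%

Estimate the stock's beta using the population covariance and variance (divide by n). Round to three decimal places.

Mean R_i = (3.9 + 4.5 − 5.1 + 0.5 − 0.9 − 4.0 − 3.5) / 7 = -0.6571%
Mean R_m = (3.3 + 9.5 − 8.3 + 0.5 − 1.8 − 8.0 + 1.0) / 7 = -0.5429%
Σ(R_i − R̄_i)(R_m − R̄_m) = 125.8229  ⇒  Cov = 125.8229 / 7 = 17.9747
Σ(R_m − R̄_m)² = 236.4571  ⇒  Var(R_m) = 236.4571 / 7 = 33.7796
β = Cov / Var(R_m) = 17.9747 / 33.7796 = 0.5321

0.532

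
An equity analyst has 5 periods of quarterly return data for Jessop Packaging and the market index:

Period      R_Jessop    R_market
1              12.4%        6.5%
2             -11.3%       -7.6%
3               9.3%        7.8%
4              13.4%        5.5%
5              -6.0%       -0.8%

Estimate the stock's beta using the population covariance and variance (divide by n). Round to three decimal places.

Mean R_i = (12.4 − 11.3 + 9.3 + 13.4 − 6.0) / 5 = 3.5600%
Mean R_m = (6.5 − 7.6 + 7.8 + 5.5 − 0.8) / 5 = 2.2800%
Σ(R_i − R̄_i)(R_m − R̄_m) = 276.9360  ⇒  Cov = 276.9360 / 5 = 55.3872
Σ(R_m − R̄_m)² = 165.7480  ⇒  Var(R_m) = 165.7480 / 5 = 33.1496
β = Cov / Var(R_m) = 55.3872 / 33.1496 = 1.6708

1.671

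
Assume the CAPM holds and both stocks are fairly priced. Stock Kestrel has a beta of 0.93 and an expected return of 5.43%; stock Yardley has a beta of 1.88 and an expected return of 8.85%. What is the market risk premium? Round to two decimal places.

3.60%

Both satisfy E(R) = R_f + β·MRP, so the slope of the SML is
MRP = (8.85% − 5.43%) / (1.88 − 0.93) = 3.42% / 0.95 = 3.6000%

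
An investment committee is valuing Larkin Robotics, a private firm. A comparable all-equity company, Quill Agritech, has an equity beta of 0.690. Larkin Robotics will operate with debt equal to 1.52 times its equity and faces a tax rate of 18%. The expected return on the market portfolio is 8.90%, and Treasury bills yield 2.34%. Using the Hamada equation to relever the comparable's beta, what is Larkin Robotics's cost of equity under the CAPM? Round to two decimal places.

β_L = β_U × [1 + (1 − t)(D/E)] = 0.690 × [1 + (1 − 0.18) × 1.52]
    = 0.690 × [1 + 0.82 × 1.52] = 0.690 × 2.2464 = 1.5500
MRP = 8.90% − 2.34% = 6.56%
E(R) = R_f + β_L × MRP = 2.34% + 1.5500 × 6.56% = 12.51%

12.51%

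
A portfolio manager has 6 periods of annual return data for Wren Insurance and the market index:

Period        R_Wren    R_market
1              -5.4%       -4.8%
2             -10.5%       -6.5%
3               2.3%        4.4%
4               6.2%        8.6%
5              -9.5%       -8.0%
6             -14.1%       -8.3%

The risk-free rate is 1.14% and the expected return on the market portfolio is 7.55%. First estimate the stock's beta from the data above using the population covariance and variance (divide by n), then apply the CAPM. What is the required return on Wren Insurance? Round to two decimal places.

8.03%

Mean R_i = (-5.4 − 10.5 + 2.3 + 6.2 − 9.5 − 14.1) / 6 = -5.1667%
Mean R_m = (-4.8 − 6.5 + 4.4 + 8.6 − 8.0 − 8.3) / 6 = -2.4333%
Σ(R_i − R̄_i)(R_m − R̄_m) = 275.2067  ⇒  Cov = 275.2067 / 6 = 45.8678
Σ(R_m − R̄_m)² = 255.9733  ⇒  Var(R_m) = 255.9733 / 6 = 42.6622
β = Cov / Var(R_m) = 45.8678 / 42.6622 = 1.0751
MRP = 7.55% − 1.14% = 6.41%
E(R) = R_f + β × MRP = 1.14% + 1.0751 × 6.41% = 8.03%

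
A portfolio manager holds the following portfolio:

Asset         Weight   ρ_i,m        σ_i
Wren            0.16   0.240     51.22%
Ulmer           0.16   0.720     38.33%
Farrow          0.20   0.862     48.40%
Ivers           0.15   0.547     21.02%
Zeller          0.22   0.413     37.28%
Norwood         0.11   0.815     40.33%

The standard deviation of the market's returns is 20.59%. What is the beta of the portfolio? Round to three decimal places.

β_Wren = 0.240 × 51.22% / 20.59% = 0.5970
β_Ulmer = 0.720 × 38.33% / 20.59% = 1.3403
β_Farrow = 0.862 × 48.40% / 20.59% = 2.0263
β_Ivers = 0.547 × 21.02% / 20.59% = 0.5584
β_Zeller = 0.413 × 37.28% / 20.59% = 0.7478
β_Norwood = 0.815 × 40.33% / 20.59% = 1.5964
β_P = Σ w_i β_i = 0.16×0.5970 + 0.16×1.3403 + 0.20×2.0263 + 0.15×0.5584 + 0.22×0.7478 + 0.11×1.5964 = 1.1391

1.139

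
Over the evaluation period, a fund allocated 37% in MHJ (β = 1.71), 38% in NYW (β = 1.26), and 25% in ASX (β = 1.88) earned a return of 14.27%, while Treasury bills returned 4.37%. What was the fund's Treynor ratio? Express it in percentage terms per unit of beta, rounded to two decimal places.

β_P = 0.37×1.71 + 0.38×1.26 + 0.25×1.88 = 1.5815
Treynor = (R_P − R_f) / β_P = (14.27% − 4.37%) / 1.5815 = 9.90% / 1.5815 = 6.26%

6.26%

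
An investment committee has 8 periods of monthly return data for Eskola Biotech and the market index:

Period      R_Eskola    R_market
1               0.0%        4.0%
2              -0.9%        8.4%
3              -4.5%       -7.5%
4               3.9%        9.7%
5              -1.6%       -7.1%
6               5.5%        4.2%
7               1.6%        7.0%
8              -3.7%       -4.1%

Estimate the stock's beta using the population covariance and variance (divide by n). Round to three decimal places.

Mean R_i = (0.0 − 0.9 − 4.5 + 3.9 − 1.6 + 5.5 + 1.6 − 3.7) / 8 = 0.0375%
Mean R_m = (4.0 + 8.4 − 7.5 + 9.7 − 7.1 + 4.2 + 7.0 − 4.1) / 8 = 1.8250%
Σ(R_i − R̄_i)(R_m − R̄_m) = 124.3025  ⇒  Cov = 124.3025 / 8 = 15.5378
Σ(R_m − R̄_m)² = 344.1150  ⇒  Var(R_m) = 344.1150 / 8 = 43.0144
β = Cov / Var(R_m) = 15.5378 / 43.0144 = 0.3612

0.361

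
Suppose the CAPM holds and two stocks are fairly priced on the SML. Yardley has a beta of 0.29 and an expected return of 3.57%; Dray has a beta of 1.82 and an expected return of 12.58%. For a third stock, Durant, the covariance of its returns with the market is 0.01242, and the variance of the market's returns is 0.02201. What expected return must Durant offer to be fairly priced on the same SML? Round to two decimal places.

5.19%

MRP = (12.58% − 3.57%) / (1.82 − 0.29) = 5.8889%
R_f = 3.57% − 0.29 × 5.8889% = 1.8622%
β_Durant = Cov / Var(R_m) = 0.01242 / 0.02201 = 0.5643
E(R_Durant) = R_f + β × MRP = 1.8622% + 0.5643 × 5.8889% = 5.19%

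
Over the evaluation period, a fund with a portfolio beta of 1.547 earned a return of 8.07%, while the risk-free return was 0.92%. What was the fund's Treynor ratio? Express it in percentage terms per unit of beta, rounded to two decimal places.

4.62%

Treynor = (R_P − R_f) / β_P = (8.07% − 0.92%) / 1.5470 = 7.15% / 1.5470 = 4.62%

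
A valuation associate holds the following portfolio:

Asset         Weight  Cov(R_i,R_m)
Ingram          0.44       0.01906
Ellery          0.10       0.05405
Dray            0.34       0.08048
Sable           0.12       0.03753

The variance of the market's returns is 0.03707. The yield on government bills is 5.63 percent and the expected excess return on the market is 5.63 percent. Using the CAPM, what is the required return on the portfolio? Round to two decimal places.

β_Ingram = 0.01906 / 0.03707 = 0.5142
β_Ellery = 0.05405 / 0.03707 = 1.4581
β_Dray = 0.08048 / 0.03707 = 2.1710
β_Sable = 0.03753 / 0.03707 = 1.0124
β_P = Σ w_i β_i = 0.44×0.5142 + 0.10×1.4581 + 0.34×2.1710 + 0.12×1.0124 = 1.2317
E(R_P) = R_f + β_P × MRP = 5.63% + 1.2317 × 5.63% = 12.56%

12.56%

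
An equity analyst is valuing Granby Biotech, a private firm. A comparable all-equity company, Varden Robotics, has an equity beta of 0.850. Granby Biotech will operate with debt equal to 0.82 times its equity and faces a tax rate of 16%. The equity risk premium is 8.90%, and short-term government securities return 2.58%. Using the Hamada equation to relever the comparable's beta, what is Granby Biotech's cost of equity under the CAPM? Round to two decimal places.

15.36%

β_L = β_U × [1 + (1 − t)(D/E)] = 0.850 × [1 + (1 − 0.16) × 0.82]
    = 0.850 × [1 + 0.84 × 0.82] = 0.850 × 1.6888 = 1.4355
E(R) = R_f + β_L × MRP = 2.58% + 1.4355 × 8.90% = 15.36%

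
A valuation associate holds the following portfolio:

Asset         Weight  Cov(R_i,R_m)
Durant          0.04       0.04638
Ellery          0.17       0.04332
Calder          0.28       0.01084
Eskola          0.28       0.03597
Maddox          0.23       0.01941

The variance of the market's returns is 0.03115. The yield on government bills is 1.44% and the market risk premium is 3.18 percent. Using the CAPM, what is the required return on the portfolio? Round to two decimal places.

4.17%

β_Durant = 0.04638 / 0.03115 = 1.4889
β_Ellery = 0.04332 / 0.03115 = 1.3907
β_Calder = 0.01084 / 0.03115 = 0.3480
β_Eskola = 0.03597 / 0.03115 = 1.1547
β_Maddox = 0.01941 / 0.03115 = 0.6231
β_P = Σ w_i β_i = 0.04×1.4889 + 0.17×1.3907 + 0.28×0.3480 + 0.28×1.1547 + 0.23×0.6231 = 0.8600
E(R_P) = R_f + β_P × MRP = 1.44% + 0.8600 × 3.18% = 4.17%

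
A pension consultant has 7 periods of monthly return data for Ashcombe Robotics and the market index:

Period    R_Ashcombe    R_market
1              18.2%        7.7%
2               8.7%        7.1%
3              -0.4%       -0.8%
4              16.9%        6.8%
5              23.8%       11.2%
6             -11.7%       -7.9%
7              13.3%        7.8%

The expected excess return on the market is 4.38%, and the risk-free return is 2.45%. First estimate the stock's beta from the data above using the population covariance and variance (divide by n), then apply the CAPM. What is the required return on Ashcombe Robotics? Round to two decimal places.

10.31%

Mean R_i = (18.2 + 8.7 − 0.4 + 16.9 + 23.8 − 11.7 + 13.3) / 7 = 9.8286%
Mean R_m = (7.7 + 7.1 − 0.8 + 6.8 + 11.2 − 7.9 + 7.8) / 7 = 4.5571%
Σ(R_i − R̄_i)(R_m − R̄_m) = 466.3486  ⇒  Cov = 466.3486 / 7 = 66.6212
Σ(R_m − R̄_m)² = 259.8971  ⇒  Var(R_m) = 259.8971 / 7 = 37.1282
β = Cov / Var(R_m) = 66.6212 / 37.1282 = 1.7944
E(R) = R_f + β × MRP = 2.45% + 1.7944 × 4.38% = 10.31%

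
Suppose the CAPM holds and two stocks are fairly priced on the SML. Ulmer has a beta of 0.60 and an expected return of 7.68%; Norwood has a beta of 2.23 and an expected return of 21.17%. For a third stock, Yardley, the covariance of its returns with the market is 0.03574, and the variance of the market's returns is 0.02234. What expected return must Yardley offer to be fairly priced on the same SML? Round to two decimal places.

15.95%

MRP = (21.17% − 7.68%) / (2.23 − 0.60) = 8.2761%
R_f = 7.68% − 0.60 × 8.2761% = 2.7143%
β_Yardley = Cov / Var(R_m) = 0.03574 / 0.02234 = 1.5998
E(R_Yardley) = R_f + β × MRP = 2.7143% + 1.5998 × 8.2761% = 15.95%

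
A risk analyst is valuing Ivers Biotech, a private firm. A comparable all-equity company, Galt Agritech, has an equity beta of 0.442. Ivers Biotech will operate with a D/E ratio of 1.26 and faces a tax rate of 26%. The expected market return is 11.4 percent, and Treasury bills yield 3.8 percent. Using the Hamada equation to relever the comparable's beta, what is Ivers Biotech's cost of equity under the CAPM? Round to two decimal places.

β_L = β_U × [1 + (1 − t)(D/E)] = 0.442 × [1 + (1 − 0.26) × 1.26]
    = 0.442 × [1 + 0.74 × 1.26] = 0.442 × 1.9324 = 0.8541
MRP = 11.4% − 3.8% = 7.60%
E(R) = R_f + β_L × MRP = 3.8% + 0.8541 × 7.6% = 10.29%

10.29%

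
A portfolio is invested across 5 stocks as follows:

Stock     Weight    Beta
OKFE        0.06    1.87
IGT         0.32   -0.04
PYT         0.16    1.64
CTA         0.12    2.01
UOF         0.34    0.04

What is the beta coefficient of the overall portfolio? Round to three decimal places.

β_P = Σ w_i β_i = 0.06×1.87 + 0.32×-0.04 + 0.16×1.64 + 0.12×2.01 + 0.34×0.04 = 0.6166

0.617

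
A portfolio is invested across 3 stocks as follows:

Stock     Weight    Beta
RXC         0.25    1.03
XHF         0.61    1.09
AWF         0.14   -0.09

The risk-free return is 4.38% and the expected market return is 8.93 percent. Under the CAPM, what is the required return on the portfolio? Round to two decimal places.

8.52%

β_P = Σ w_i β_i = 0.25×1.03 + 0.61×1.09 + 0.14×-0.09 = 0.9098
MRP = 8.93% − 4.38% = 4.55%
E(R_P) = R_f + β_P × MRP = 4.38% + 0.9098 × 4.55% = 8.52%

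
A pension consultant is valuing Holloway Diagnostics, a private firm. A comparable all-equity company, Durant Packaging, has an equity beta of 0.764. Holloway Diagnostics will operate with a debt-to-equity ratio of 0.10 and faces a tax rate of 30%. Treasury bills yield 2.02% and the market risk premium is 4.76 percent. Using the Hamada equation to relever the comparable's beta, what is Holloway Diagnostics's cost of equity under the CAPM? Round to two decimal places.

5.91%

β_L = β_U × [1 + (1 − t)(D/E)] = 0.764 × [1 + (1 − 0.30) × 0.10]
    = 0.764 × [1 + 0.70 × 0.10] = 0.764 × 1.0700 = 0.8175
E(R) = R_f + β_L × MRP = 2.02% + 0.8175 × 4.76% = 5.91%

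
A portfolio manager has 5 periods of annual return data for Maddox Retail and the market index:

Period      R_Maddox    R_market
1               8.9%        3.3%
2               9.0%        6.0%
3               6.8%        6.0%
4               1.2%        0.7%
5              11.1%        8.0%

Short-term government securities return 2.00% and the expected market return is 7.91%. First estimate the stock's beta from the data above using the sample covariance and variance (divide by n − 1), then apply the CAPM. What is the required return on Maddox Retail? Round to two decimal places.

8.65%

Mean R_i = (8.9 + 9.0 + 6.8 + 1.2 + 11.1) / 5 = 7.4000%
Mean R_m = (3.3 + 6.0 + 6.0 + 0.7 + 8.0) / 5 = 4.8000%
Σ(R_i − R̄_i)(R_m − R̄_m) = 36.2100  ⇒  Cov = 36.2100 / 4 = 9.0525
Σ(R_m − R̄_m)² = 32.1800  ⇒  Var(R_m) = 32.1800 / 4 = 8.0450
β = Cov / Var(R_m) = 9.0525 / 8.0450 = 1.1252
MRP = 7.91% − 2.00% = 5.91%
E(R) = R_f + β × MRP = 2.00% + 1.1252 × 5.91% = 8.65%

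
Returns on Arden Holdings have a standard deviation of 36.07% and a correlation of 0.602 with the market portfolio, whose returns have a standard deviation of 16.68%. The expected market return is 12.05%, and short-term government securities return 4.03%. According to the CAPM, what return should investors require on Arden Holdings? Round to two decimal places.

β = ρ × σ_i / σ_m = 0.602 × 36.07% / 16.68% = 1.3018
MRP = 12.05% − 4.03% = 8.02%
E(R) = 4.03% + 1.3018 × 8.02% = 14.47%

14.47%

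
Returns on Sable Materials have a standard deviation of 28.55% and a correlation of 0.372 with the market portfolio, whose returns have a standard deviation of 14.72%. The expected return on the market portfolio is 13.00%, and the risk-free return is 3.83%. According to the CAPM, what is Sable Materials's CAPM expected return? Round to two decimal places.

β = ρ × σ_i / σ_m = 0.372 × 28.55% / 14.72% = 0.7215
MRP = 13.00% − 3.83% = 9.17%
E(R) = 3.83% + 0.7215 × 9.17% = 10.45%

10.45%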